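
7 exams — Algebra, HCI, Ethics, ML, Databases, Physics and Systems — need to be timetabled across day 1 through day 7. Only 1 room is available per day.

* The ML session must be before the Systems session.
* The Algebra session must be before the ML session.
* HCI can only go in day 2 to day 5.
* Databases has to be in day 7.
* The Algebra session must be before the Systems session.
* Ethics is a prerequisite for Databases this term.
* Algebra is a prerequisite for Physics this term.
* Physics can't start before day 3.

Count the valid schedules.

Splitting on Algebra: it can be day 1 (39), day 2 (9), day 3 (3). Listing each branch's schedules as (HCI, Ethics, ML, Databases, Physics, Systems) by day number:
Algebra=day 1: (2,3,4,7,5,6) (2,3,4,7,6,5) (2,3,5,7,4,6) (2,4,3,7,5,6) (2,4,3,7,6,5) (2,4,5,7,3,6) (2,5,3,7,4,6) (2,5,3,7,6,4) (2,5,4,7,3,6) (2,6,3,7,4,5) (2,6,3,7,5,4) (2,6,4,7,3,5) (3,2,4,7,5,6) (3,2,4,7,6,5) (3,2,5,7,4,6) (3,4,2,7,5,6) (3,4,2,7,6,5) (3,5,2,7,4,6) (3,5,2,7,6,4) (3,6,2,7,4,5) (3,6,2,7,5,4) (4,2,3,7,5,6) (4,2,3,7,6,5) (4,2,5,7,3,6) (4,3,2,7,5,6) (4,3,2,7,6,5) (4,5,2,7,3,6) (4,5,2,7,6,3) (4,6,2,7,3,5) (4,6,2,7,5,3) (5,2,3,7,4,6) (5,2,3,7,6,4) (5,2,4,7,3,6) (5,3,2,7,4,6) (5,3,2,7,6,4) (5,4,2,7,3,6) (5,4,2,7,6,3) (5,6,2,7,3,4) (5,6,2,7,4,3) — 39.
Algebra=day 2: (3,1,4,7,5,6) (3,1,4,7,6,5) (3,1,5,7,4,6) (4,1,3,7,5,6) (4,1,3,7,6,5) (4,1,5,7,3,6) (5,1,3,7,4,6) (5,1,3,7,6,4) (5,1,4,7,3,6) — 9.
Algebra=day 3: (2,1,4,7,5,6) (2,1,4,7,6,5) (2,1,5,7,4,6) — 3.
Summing: 39 + 9 + 3 = 51.

51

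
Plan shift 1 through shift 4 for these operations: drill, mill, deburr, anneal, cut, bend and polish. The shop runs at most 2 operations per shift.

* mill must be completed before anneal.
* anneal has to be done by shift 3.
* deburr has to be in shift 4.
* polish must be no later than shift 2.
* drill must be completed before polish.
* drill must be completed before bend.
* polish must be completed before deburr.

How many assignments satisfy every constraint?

Splitting on mill: it can be shift 1 (9), shift 2 (4). Listing each branch's schedules as (drill, deburr, anneal, cut, bend, polish) by shift number:
mill=shift 1: (1,4,2,3,3,2) (1,4,2,3,4,2) (1,4,2,4,3,2) (1,4,3,2,3,2) (1,4,3,2,4,2) (1,4,3,3,2,2) (1,4,3,3,4,2) (1,4,3,4,2,2) (1,4,3,4,3,2) — 9.
mill=shift 2: (1,4,3,1,3,2) (1,4,3,1,4,2) (1,4,3,3,4,2) (1,4,3,4,3,2) — 4.
Summing: 9 + 4 = 13.

13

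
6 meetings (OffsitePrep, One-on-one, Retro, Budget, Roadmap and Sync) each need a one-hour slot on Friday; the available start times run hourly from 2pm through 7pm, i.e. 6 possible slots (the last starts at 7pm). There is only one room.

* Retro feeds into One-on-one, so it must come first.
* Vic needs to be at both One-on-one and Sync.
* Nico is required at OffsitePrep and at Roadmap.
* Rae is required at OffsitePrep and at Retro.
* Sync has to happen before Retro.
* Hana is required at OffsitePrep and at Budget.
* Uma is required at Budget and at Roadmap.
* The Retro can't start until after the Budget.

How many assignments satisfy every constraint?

Splitting on One-on-one: it can be 5pm (4), 6pm (16), 7pm (40). Listing each branch's schedules as (OffsitePrep, Retro, Budget, Roadmap, Sync):
One-on-one=5pm: (6pm,4pm,2pm,7pm,3pm) (6pm,4pm,3pm,7pm,2pm) (7pm,4pm,2pm,6pm,3pm) (7pm,4pm,3pm,6pm,2pm) — 4.
One-on-one=6pm: (2pm,5pm,3pm,7pm,4pm) (2pm,5pm,4pm,7pm,3pm) (3pm,5pm,2pm,7pm,4pm) (3pm,5pm,4pm,7pm,2pm) (4pm,5pm,2pm,7pm,3pm) (4pm,5pm,3pm,7pm,2pm) (5pm,4pm,2pm,7pm,3pm) (5pm,4pm,3pm,7pm,2pm) (7pm,4pm,2pm,5pm,3pm) (7pm,4pm,3pm,5pm,2pm) (7pm,5pm,2pm,3pm,4pm) (7pm,5pm,2pm,4pm,3pm) (7pm,5pm,3pm,2pm,4pm) (7pm,5pm,3pm,4pm,2pm) (7pm,5pm,4pm,2pm,3pm) (7pm,5pm,4pm,3pm,2pm) — 16.
One-on-one=7pm: (2pm,5pm,3pm,6pm,4pm) (2pm,5pm,4pm,6pm,3pm) (2pm,6pm,3pm,4pm,5pm) (2pm,6pm,3pm,5pm,4pm) (2pm,6pm,4pm,3pm,5pm) (2pm,6pm,4pm,5pm,3pm) (2pm,6pm,5pm,3pm,4pm) (2pm,6pm,5pm,4pm,3pm) (3pm,5pm,2pm,6pm,4pm) (3pm,5pm,4pm,6pm,2pm) (3pm,6pm,2pm,4pm,5pm) (3pm,6pm,2pm,5pm,4pm) (3pm,6pm,4pm,2pm,5pm) (3pm,6pm,4pm,5pm,2pm) (3pm,6pm,5pm,2pm,4pm) (3pm,6pm,5pm,4pm,2pm) (4pm,5pm,2pm,6pm,3pm) (4pm,5pm,3pm,6pm,2pm) (4pm,6pm,2pm,3pm,5pm) (4pm,6pm,2pm,5pm,3pm) (4pm,6pm,3pm,2pm,5pm) (4pm,6pm,3pm,5pm,2pm) (4pm,6pm,5pm,2pm,3pm) (4pm,6pm,5pm,3pm,2pm) (5pm,4pm,2pm,6pm,3pm) (5pm,4pm,3pm,6pm,2pm) (5pm,6pm,2pm,3pm,4pm) (5pm,6pm,2pm,4pm,3pm) (5pm,6pm,3pm,2pm,4pm) (5pm,6pm,3pm,4pm,2pm) (5pm,6pm,4pm,2pm,3pm) (5pm,6pm,4pm,3pm,2pm) (6pm,4pm,2pm,5pm,3pm) (6pm,4pm,3pm,5pm,2pm) (6pm,5pm,2pm,3pm,4pm) (6pm,5pm,2pm,4pm,3pm) (6pm,5pm,3pm,2pm,4pm) (6pm,5pm,3pm,4pm,2pm) (6pm,5pm,4pm,2pm,3pm) (6pm,5pm,4pm,3pm,2pm) — 40.
Summing: 4 + 16 + 40 = 60.

60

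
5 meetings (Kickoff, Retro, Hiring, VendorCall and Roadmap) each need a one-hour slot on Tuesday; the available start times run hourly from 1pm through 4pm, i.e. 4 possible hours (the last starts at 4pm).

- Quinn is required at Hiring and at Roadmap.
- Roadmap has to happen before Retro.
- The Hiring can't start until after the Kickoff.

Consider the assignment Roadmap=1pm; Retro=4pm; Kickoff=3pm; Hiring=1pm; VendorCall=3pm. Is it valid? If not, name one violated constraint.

Invalid. The Hiring can't start until after the Kickoff.

Quinn is required at Hiring and at Roadmap — violated.
The Hiring can't start until after the Kickoff — violated.
Roadmap has to happen before Retro — holds.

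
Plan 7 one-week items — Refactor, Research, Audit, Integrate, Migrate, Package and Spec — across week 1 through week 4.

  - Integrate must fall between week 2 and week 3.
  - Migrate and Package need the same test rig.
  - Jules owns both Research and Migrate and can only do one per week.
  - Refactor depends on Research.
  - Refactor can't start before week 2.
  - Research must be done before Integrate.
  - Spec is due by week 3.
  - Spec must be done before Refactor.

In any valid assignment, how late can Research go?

Downstream work caps Research at week 2.
Research at week 2 is achievable: Refactor=week 3; Research=week 2; Integrate=week 3; Audit=week 1; Migrate=week 1; Package=week 2; Spec=week 1.

week 2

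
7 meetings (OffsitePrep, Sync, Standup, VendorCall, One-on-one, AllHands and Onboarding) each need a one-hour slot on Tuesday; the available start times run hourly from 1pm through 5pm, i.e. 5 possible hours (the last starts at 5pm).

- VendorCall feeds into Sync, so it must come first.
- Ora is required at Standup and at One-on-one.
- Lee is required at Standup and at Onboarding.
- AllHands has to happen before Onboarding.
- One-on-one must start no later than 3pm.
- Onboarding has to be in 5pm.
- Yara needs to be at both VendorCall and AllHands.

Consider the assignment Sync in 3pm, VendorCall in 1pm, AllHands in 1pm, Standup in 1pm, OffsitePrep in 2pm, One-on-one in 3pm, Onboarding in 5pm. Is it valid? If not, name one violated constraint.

Lee is required at Standup and at Onboarding — holds.
Yara needs to be at both VendorCall and AllHands — violated.
VendorCall feeds into Sync, so it must come first — holds.
AllHands has to happen before Onboarding — holds.
Onboarding has to be in 5pm — holds.
One-on-one must start no later than 3pm — holds.
Ora is required at Standup and at One-on-one — holds.

No — it violates: Yara needs to be at both VendorCall and AllHands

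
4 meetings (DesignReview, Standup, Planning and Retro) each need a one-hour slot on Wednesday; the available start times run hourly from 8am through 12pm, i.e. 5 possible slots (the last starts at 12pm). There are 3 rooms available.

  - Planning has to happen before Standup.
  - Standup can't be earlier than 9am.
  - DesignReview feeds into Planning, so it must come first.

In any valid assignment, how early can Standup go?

10am

Standup is available from 9am; precedence pushes Standup to at least 10am.
Standup at 10am is achievable: Retro -> 8am; Standup -> 10am; DesignReview -> 8am; Planning -> 9am.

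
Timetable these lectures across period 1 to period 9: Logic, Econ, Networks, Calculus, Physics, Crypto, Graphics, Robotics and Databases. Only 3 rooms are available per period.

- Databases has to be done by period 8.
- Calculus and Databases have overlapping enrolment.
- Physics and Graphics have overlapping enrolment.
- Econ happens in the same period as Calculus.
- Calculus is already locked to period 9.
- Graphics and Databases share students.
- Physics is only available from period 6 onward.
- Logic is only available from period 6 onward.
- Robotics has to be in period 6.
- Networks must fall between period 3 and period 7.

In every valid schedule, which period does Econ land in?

period 9

Econ must be in the same period as Calculus, which can't be before period 9, so Econ is at least period 9.
So Econ is pinned to period 9.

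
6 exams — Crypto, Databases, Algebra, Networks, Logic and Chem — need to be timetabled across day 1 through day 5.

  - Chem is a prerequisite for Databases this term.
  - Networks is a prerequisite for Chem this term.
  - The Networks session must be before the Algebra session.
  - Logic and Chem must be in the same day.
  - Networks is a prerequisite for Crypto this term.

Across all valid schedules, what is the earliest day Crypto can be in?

Precedence pushes Crypto to at least day 2.
Crypto at day 2 is achievable: Chem=day 2, Databases=day 3, Logic=day 2, Algebra=day 2, Crypto=day 2, Networks=day 1.

day 2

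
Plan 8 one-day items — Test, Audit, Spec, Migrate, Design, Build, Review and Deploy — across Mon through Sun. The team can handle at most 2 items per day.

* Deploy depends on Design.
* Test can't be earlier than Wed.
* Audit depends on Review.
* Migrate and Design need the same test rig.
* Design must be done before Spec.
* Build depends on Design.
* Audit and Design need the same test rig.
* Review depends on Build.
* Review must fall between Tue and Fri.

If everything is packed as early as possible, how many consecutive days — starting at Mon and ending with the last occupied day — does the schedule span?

5 days

The precedence chain requires at least 4 distinct days.
With at most 2 per day and 8 work items, at least 4 days are needed.
Could 4 days be enough, i.e. nothing placed later than Thu? No: Test's window within 4 days is {Wed, Thu}; Review's window within 4 days is {Tue, Wed, Thu}; Spec must come after Design (at Mon or later) → {Tue, Wed, Thu}; Design must come before Spec (at Thu or earlier) → {Mon, Tue, Wed}; Audit must come after Review (at Tue or later) → {Wed, Thu}; Review must come before Audit (at Thu or earlier) → {Tue, Wed}; Deploy must come after Design (at Mon or later) → {Tue, Wed, Thu}; Build must come before Review (at Wed or earlier) → {Mon, Tue}; Build must come after Design (at Mon or later) → {Tue}; Design must come before Build (at Tue or earlier) → {Mon}; Migrate can't share with Design (Mon) → {Tue, Wed, Thu}; Review must come after Build (at Tue or later) → {Wed}; Audit must come after Review (at Wed or later) → {Thu}; Test, Audit, Spec, Migrate, Build, Review and Deploy are all confined to {Tue, Wed, Thu} — 7 work items for 3 days at most 2 apiece is too many.
So 4 days is not enough.
5 works (last occupied day: Fri): for example Audit in Thu; Deploy in Thu; Design in Mon; Review in Wed; Build in Tue; Test in Wed; Spec in Tue; Migrate in Fri.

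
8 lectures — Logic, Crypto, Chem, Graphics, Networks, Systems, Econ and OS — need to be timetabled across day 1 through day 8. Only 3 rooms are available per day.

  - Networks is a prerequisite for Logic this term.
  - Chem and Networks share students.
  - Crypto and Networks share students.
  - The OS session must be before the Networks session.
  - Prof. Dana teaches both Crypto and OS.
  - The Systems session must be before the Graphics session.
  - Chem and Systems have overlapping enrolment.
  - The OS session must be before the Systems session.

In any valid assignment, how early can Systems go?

day 2

Precedence pushes Systems to at least day 2; downstream work caps Systems at day 7.
Systems at day 2 is achievable: Econ=day 1, Systems=day 2, Chem=day 1, Crypto=day 3, OS=day 1, Networks=day 2, Graphics=day 3, Logic=day 3.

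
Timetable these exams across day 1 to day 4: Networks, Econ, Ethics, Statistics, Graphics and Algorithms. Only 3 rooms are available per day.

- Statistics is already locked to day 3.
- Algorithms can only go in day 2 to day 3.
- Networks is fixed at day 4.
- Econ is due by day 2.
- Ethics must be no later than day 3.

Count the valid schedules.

Splitting on Econ: it can be day 1 (23), day 2 (22). Listing each branch's schedules as (Networks, Ethics, Statistics, Graphics, Algorithms) by day number:
Econ=day 1: (4,1,3,1,2) (4,1,3,1,3) (4,1,3,2,2) (4,1,3,2,3) (4,1,3,3,2) (4,1,3,3,3) (4,1,3,4,2) (4,1,3,4,3) (4,2,3,1,2) (4,2,3,1,3) (4,2,3,2,2) (4,2,3,2,3) (4,2,3,3,2) (4,2,3,3,3) (4,2,3,4,2) (4,2,3,4,3) (4,3,3,1,2) (4,3,3,1,3) (4,3,3,2,2) (4,3,3,2,3) (4,3,3,3,2) (4,3,3,4,2) (4,3,3,4,3) — 23.
Econ=day 2: (4,1,3,1,2) (4,1,3,1,3) (4,1,3,2,2) (4,1,3,2,3) (4,1,3,3,2) (4,1,3,3,3) (4,1,3,4,2) (4,1,3,4,3) (4,2,3,1,2) (4,2,3,1,3) (4,2,3,2,3) (4,2,3,3,2) (4,2,3,3,3) (4,2,3,4,2) (4,2,3,4,3) (4,3,3,1,2) (4,3,3,1,3) (4,3,3,2,2) (4,3,3,2,3) (4,3,3,3,2) (4,3,3,4,2) (4,3,3,4,3) — 22.
Summing: 23 + 22 = 45.

45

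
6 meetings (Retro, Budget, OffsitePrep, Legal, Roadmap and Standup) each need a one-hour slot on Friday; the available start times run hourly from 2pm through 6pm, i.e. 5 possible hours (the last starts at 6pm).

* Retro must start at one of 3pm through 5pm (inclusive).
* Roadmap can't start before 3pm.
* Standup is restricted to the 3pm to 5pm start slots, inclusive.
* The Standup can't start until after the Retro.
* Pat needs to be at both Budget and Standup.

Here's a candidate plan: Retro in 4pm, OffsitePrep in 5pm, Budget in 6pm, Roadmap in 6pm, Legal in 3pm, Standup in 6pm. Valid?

Invalid. Pat needs to be at both Budget and Standup.

Pat needs to be at both Budget and Standup — violated.
The Standup can't start until after the Retro — holds.
Retro must start at one of 3pm through 5pm (inclusive) — holds.
Roadmap can't start before 3pm — holds.
Standup is restricted to the 3pm to 5pm start slots, inclusive — violated.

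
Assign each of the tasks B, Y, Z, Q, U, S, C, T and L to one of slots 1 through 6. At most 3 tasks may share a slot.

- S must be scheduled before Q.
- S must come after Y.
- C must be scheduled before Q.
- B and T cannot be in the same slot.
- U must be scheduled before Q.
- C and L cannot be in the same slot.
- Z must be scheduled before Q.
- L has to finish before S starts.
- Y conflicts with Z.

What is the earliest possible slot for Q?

3

Precedence pushes Q to at least 3.
Q at 3 is achievable: Z=2, Q=3, C=2, Y=1, U=1, L=1, B=3, S=2, T=4.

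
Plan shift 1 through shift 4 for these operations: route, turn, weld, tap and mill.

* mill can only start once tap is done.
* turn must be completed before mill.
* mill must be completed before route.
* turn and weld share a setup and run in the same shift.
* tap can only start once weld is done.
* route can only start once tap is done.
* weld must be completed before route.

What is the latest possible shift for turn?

shift 1

Turn must be in the same shift as weld, which can't be after shift 1, so turn is at most shift 1.
turn at shift 1 is achievable: route in shift 4, weld in shift 1, turn in shift 1, mill in shift 3, tap in shift 2.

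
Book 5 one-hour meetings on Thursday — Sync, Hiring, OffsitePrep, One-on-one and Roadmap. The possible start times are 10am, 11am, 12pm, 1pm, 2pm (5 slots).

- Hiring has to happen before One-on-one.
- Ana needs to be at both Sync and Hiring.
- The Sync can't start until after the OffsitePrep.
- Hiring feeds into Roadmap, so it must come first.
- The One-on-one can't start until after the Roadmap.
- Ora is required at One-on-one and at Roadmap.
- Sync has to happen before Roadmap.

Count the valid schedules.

Splitting on Sync: it can be 11am (4), 12pm (4). Listing each branch's schedules as (Hiring, OffsitePrep, One-on-one, Roadmap):
Sync=11am: (10am,10am,1pm,12pm) (10am,10am,2pm,12pm) (10am,10am,2pm,1pm) (12pm,10am,2pm,1pm) — 4.
Sync=12pm: (10am,10am,2pm,1pm) (10am,11am,2pm,1pm) (11am,10am,2pm,1pm) (11am,11am,2pm,1pm) — 4.
Summing: 4 + 4 = 8.

8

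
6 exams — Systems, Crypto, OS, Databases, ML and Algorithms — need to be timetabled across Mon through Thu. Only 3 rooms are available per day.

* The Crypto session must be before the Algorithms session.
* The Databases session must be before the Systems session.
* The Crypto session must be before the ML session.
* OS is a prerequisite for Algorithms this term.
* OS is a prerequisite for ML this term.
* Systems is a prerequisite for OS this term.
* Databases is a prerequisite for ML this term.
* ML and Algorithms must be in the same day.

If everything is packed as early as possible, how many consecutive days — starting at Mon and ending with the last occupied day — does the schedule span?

4 days

The precedence chain requires at least 4 distinct days.
With at most 3 per day and 6 exams, at least 2 days are needed.
4 works (last occupied day: Thu): for example ML -> Thu, Databases -> Mon, Systems -> Tue, Crypto -> Mon, OS -> Wed, Algorithms -> Thu.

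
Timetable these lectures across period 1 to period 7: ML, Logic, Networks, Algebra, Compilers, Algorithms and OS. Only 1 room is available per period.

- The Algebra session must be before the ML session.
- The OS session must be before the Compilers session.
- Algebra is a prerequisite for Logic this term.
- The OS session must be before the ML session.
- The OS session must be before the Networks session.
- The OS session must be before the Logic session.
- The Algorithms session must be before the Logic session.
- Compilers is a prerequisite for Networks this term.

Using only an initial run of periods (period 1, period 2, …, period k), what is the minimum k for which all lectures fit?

7

The precedence chain requires at least 3 distinct periods.
With at most 1 per period and 7 lectures, at least 7 periods are needed.
7 works (last occupied period: period 7): for example Logic in period 4; Algorithms in period 3; Networks in period 7; Compilers in period 6; ML in period 5; OS in period 1; Algebra in period 2.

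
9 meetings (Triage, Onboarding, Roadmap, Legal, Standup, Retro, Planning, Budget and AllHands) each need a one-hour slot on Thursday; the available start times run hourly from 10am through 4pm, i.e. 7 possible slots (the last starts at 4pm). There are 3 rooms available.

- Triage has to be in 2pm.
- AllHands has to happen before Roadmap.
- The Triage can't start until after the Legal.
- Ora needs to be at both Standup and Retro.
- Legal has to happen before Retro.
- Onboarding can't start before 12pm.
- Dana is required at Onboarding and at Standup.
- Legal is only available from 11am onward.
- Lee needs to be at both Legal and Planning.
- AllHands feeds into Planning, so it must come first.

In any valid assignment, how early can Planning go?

Precedence pushes Planning to at least 11am.
Planning at 11am is achievable: AllHands -> 10am; Triage -> 2pm; Budget -> 10am; Planning -> 11am; Roadmap -> 11am; Retro -> 1pm; Onboarding -> 12pm; Legal -> 12pm; Standup -> 10am.

11am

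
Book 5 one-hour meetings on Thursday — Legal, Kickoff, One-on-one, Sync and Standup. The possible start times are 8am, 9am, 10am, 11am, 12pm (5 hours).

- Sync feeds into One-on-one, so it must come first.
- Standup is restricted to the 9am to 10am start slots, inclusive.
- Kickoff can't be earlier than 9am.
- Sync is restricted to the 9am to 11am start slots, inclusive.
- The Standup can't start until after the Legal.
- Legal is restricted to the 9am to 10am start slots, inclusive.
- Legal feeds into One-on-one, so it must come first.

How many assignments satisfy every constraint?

Splitting on Kickoff: it can be 9am (6), 10am (6), 11am (6), 12pm (6). Listing each branch's schedules as (Legal, One-on-one, Sync, Standup):
Kickoff=9am: (9am,10am,9am,10am) (9am,11am,9am,10am) (9am,11am,10am,10am) (9am,12pm,9am,10am) (9am,12pm,10am,10am) (9am,12pm,11am,10am) — 6.
Kickoff=10am: (9am,10am,9am,10am) (9am,11am,9am,10am) (9am,11am,10am,10am) (9am,12pm,9am,10am) (9am,12pm,10am,10am) (9am,12pm,11am,10am) — 6.
Kickoff=11am: (9am,10am,9am,10am) (9am,11am,9am,10am) (9am,11am,10am,10am) (9am,12pm,9am,10am) (9am,12pm,10am,10am) (9am,12pm,11am,10am) — 6.
Kickoff=12pm: (9am,10am,9am,10am) (9am,11am,9am,10am) (9am,11am,10am,10am) (9am,12pm,9am,10am) (9am,12pm,10am,10am) (9am,12pm,11am,10am) — 6.
Summing: 6 + 6 + 6 + 6 = 24.

24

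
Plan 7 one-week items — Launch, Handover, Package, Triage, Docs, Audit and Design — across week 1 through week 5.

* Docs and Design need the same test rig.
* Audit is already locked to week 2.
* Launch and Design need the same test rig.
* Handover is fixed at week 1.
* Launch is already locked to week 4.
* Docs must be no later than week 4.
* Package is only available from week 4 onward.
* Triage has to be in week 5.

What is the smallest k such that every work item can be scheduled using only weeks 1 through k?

Triage can't be placed before week 5, so the schedule must run through at least week 5.
5 works (last occupied week: week 5): for example Launch in week 4; Triage in week 5; Audit in week 2; Handover in week 1; Design in week 2; Docs in week 1; Package in week 4.

5 weeks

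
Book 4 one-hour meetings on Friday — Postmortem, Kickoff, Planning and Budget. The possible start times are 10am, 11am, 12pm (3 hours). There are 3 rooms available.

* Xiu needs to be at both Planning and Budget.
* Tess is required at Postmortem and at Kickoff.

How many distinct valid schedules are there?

Splitting on Postmortem: it can be 10am (12), 11am (12), 12pm (12). Listing each branch's schedules as (Kickoff, Planning, Budget):
Postmortem=10am: (11am,10am,11am) (11am,10am,12pm) (11am,11am,10am) (11am,11am,12pm) (11am,12pm,10am) (11am,12pm,11am) (12pm,10am,11am) (12pm,10am,12pm) (12pm,11am,10am) (12pm,11am,12pm) (12pm,12pm,10am) (12pm,12pm,11am) — 12.
Postmortem=11am: (10am,10am,11am) (10am,10am,12pm) (10am,11am,10am) (10am,11am,12pm) (10am,12pm,10am) (10am,12pm,11am) (12pm,10am,11am) (12pm,10am,12pm) (12pm,11am,10am) (12pm,11am,12pm) (12pm,12pm,10am) (12pm,12pm,11am) — 12.
Postmortem=12pm: (10am,10am,11am) (10am,10am,12pm) (10am,11am,10am) (10am,11am,12pm) (10am,12pm,10am) (10am,12pm,11am) (11am,10am,11am) (11am,10am,12pm) (11am,11am,10am) (11am,11am,12pm) (11am,12pm,10am) (11am,12pm,11am) — 12.
Summing: 12 + 12 + 12 = 36.

36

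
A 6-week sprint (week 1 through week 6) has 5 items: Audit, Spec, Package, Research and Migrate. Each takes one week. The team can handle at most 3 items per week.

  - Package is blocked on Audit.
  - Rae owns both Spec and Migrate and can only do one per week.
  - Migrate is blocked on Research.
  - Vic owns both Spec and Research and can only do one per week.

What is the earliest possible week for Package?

Precedence pushes Package to at least week 2.
Package at week 2 is achievable: Spec in week 3; Migrate in week 2; Research in week 1; Audit in week 1; Package in week 2.

week 2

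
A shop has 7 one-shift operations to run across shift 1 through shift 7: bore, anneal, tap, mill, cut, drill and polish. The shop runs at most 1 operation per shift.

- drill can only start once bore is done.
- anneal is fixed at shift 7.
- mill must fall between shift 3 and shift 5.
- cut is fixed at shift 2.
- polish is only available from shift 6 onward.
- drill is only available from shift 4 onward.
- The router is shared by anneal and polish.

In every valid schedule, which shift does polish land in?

polish's window is shift 6–shift 7.
anneal is fixed at shift 7, and polish can't share a shift with anneal.
So polish must be shift 6.

shift 6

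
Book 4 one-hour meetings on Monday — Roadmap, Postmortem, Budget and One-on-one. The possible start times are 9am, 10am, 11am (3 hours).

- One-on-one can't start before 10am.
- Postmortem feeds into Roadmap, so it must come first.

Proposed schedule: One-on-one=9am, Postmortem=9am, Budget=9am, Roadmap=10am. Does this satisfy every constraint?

No. One-on-one can't start before 10am is not satisfied.

One-on-one can't start before 10am — violated.
Postmortem feeds into Roadmap, so it must come first — holds.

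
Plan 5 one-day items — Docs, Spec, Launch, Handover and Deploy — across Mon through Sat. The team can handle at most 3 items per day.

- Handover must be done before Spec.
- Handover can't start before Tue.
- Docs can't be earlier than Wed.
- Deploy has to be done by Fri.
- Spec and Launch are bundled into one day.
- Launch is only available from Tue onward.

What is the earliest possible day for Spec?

Wed

Precedence pushes Spec to at least Wed.
Spec at Wed is achievable: Spec in Wed, Launch in Wed, Handover in Tue, Deploy in Mon, Docs in Wed.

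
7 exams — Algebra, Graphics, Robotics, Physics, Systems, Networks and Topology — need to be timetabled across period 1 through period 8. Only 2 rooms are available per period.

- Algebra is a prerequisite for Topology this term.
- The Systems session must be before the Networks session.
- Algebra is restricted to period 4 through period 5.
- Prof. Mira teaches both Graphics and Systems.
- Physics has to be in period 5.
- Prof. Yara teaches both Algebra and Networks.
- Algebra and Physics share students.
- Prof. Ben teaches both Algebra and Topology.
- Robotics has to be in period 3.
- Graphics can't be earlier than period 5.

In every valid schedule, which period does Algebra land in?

Algebra's window is period 4–period 5.
Physics is fixed at period 5, and Algebra can't share a period with Physics.
So Algebra must be period 4.

period 4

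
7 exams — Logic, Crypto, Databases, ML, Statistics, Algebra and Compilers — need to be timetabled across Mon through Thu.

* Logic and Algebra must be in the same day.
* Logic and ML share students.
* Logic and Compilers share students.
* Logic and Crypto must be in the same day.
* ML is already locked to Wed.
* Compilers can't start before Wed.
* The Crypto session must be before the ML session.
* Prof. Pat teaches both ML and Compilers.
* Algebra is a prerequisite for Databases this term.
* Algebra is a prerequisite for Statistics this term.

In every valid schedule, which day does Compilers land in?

Thu

Compilers's window is Wed–Thu.
ML is fixed at Wed, and Compilers can't share a day with ML.
So Compilers must be Thu.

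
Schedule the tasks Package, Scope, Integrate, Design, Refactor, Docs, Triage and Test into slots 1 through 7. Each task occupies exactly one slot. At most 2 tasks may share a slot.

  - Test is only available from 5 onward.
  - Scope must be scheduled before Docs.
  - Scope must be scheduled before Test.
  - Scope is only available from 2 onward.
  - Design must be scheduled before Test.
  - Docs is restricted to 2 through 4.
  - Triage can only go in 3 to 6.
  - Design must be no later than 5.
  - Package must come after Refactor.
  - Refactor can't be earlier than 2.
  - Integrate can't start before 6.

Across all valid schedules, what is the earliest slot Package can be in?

Precedence pushes Package to at least 3.
Package at 3 is achievable: Design in 1; Refactor in 2; Scope in 2; Docs in 3; Triage in 4; Integrate in 6; Package in 3; Test in 5.

3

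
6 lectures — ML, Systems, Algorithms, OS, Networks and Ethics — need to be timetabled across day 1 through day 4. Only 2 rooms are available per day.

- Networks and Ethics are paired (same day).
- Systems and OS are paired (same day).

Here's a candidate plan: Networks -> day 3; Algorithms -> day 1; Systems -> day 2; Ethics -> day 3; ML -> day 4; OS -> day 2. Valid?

Only 2 rooms are available per day — holds.
Systems and OS are paired (same day) — holds.
Networks and Ethics are paired (same day) — holds.

Valid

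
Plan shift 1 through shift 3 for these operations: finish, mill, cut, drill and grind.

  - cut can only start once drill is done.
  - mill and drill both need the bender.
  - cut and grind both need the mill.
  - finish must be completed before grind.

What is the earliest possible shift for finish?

shift 1

Downstream work caps finish at shift 2.
finish at shift 1 is achievable: drill=shift 1, mill=shift 2, grind=shift 3, finish=shift 1, cut=shift 2.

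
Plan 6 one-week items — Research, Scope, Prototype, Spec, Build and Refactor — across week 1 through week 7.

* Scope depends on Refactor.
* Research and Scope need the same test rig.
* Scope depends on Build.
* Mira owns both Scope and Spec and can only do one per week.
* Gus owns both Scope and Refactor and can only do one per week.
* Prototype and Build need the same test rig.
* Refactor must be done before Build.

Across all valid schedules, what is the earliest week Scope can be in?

week 3

Precedence pushes Scope to at least week 3.
Scope at week 3 is achievable: Prototype=week 1; Research=week 1; Scope=week 3; Build=week 2; Spec=week 1; Refactor=week 1.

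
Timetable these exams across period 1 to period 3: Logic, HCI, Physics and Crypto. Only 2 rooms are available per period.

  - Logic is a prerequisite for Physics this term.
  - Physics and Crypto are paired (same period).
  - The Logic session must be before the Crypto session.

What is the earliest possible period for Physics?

Precedence pushes Physics to at least period 2.
Physics at period 2 is achievable: Crypto=period 2; Physics=period 2; HCI=period 1; Logic=period 1.

period 2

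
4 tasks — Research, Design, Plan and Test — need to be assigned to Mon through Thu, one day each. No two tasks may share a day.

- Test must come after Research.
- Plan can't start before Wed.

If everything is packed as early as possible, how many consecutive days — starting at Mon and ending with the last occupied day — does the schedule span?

4 days

The precedence chain requires at least 2 distinct days.
With at most 1 per day and 4 tasks, at least 4 days are needed.
Plan can't be placed before Wed — that is day 3 counting from Mon — so the schedule must run through at least 3 days.
4 works (last occupied day: Thu): for example Plan -> Wed; Research -> Mon; Test -> Tue; Design -> Thu.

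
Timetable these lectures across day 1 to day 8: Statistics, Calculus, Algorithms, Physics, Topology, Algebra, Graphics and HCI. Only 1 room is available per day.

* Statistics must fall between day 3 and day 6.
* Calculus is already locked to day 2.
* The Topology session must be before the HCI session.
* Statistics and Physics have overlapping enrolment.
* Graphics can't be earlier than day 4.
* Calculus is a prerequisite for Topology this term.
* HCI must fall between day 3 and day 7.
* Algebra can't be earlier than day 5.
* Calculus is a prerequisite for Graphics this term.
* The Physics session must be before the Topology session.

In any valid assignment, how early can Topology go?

Precedence pushes Topology to at least day 3; downstream work caps Topology at day 6.
Topology at day 3 is achievable: Topology in day 3, Graphics in day 6, Statistics in day 4, Calculus in day 2, Algebra in day 5, Algorithms in day 8, HCI in day 7, Physics in day 1.

day 3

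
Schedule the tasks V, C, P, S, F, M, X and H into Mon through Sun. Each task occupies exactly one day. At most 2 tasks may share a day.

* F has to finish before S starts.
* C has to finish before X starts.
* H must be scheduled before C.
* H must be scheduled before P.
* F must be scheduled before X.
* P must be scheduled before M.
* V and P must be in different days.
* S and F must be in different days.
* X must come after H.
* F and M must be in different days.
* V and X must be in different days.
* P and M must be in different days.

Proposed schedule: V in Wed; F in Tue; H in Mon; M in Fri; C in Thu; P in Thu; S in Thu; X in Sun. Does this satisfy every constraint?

P must be scheduled before M — holds.
C has to finish before X starts — holds.
F and M must be in different days — holds.
F must be scheduled before X — holds.
F has to finish before S starts — holds.
X must come after H — holds.
V and P must be in different days — holds.
S and F must be in different days — holds.
P and M must be in different days — holds.
V and X must be in different days — holds.
At most 2 tasks may share a day — violated.
H must be scheduled before P — holds.
H must be scheduled before C — holds.

No. At most 2 tasks may share a day is not satisfied.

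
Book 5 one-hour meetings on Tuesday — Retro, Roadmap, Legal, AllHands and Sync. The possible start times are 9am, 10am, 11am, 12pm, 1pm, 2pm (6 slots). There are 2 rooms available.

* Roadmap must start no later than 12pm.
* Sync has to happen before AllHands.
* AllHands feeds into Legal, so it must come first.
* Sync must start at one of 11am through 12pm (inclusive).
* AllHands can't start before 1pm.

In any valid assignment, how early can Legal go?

Precedence pushes Legal to at least 2pm.
Legal at 2pm is achievable: Legal in 2pm, Retro in 9am, Sync in 11am, Roadmap in 9am, AllHands in 1pm.

2pm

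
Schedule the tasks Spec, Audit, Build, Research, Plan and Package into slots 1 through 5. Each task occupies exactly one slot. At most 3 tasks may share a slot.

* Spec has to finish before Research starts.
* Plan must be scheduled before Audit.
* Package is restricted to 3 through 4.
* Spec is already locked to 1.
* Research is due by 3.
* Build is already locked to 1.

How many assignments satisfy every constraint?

40

Splitting on Audit: it can be 2 (4), 3 (8), 4 (12), 5 (16). Listing each branch's schedules as (Spec, Build, Research, Plan, Package):
Audit=2: (1,1,2,1,3) (1,1,2,1,4) (1,1,3,1,3) (1,1,3,1,4) — 4.
Audit=3: (1,1,2,1,3) (1,1,2,1,4) (1,1,2,2,3) (1,1,2,2,4) (1,1,3,1,3) (1,1,3,1,4) (1,1,3,2,3) (1,1,3,2,4) — 8.
Audit=4: (1,1,2,1,3) (1,1,2,1,4) (1,1,2,2,3) (1,1,2,2,4) (1,1,2,3,3) (1,1,2,3,4) (1,1,3,1,3) (1,1,3,1,4) (1,1,3,2,3) (1,1,3,2,4) (1,1,3,3,3) (1,1,3,3,4) — 12.
Audit=5: (1,1,2,1,3) (1,1,2,1,4) (1,1,2,2,3) (1,1,2,2,4) (1,1,2,3,3) (1,1,2,3,4) (1,1,2,4,3) (1,1,2,4,4) (1,1,3,1,3) (1,1,3,1,4) (1,1,3,2,3) (1,1,3,2,4) (1,1,3,3,3) (1,1,3,3,4) (1,1,3,4,3) (1,1,3,4,4) — 16.
Summing: 4 + 8 + 12 + 16 = 40.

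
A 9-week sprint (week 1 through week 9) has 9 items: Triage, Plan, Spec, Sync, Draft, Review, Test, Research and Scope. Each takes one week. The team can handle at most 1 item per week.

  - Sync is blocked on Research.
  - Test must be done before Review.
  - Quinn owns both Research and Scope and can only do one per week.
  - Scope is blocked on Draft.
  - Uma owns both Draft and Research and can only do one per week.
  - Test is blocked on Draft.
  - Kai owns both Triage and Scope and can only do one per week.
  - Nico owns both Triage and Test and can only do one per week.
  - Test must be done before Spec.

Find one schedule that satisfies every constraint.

Research in week 4, Test in week 2, Review in week 6, Spec in week 3, Plan in week 9, Scope in week 7, Sync in week 5, Triage in week 8, Draft in week 1

Checking: Test(week 2) before Spec(week 3); Draft(week 1) before Scope(week 7); Draft(week 1) before Test(week 2); Research(week 4) before Sync(week 5); Test(week 2) before Review(week 6); Triage(week 8) != Scope(week 7); Research(week 4) != Scope(week 7); Triage(week 8) != Test(week 2); Draft(week 1) != Research(week 4); max 1 per week (cap 1).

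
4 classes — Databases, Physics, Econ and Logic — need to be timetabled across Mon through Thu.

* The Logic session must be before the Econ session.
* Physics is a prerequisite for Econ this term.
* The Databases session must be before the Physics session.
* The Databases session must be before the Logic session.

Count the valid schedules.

Splitting on Databases: it can be Mon (5), Tue (1). Listing each branch's schedules as (Physics, Econ, Logic):
Databases=Mon: (Tue,Wed,Tue) (Tue,Thu,Tue) (Tue,Thu,Wed) (Wed,Thu,Tue) (Wed,Thu,Wed) — 5.
Databases=Tue: (Wed,Thu,Wed) — 1.
Summing: 5 + 1 = 6.

6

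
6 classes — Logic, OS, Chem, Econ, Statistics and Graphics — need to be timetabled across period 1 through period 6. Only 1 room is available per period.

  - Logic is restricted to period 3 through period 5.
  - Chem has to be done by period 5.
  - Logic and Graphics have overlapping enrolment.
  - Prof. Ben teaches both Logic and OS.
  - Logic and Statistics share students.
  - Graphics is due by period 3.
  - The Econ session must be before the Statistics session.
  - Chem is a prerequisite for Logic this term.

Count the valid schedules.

51

Splitting on Logic: it can be period 3 (6), period 4 (18), period 5 (27). Listing each branch's schedules as (OS, Chem, Econ, Statistics, Graphics) by period number:
Logic=period 3: (4,1,5,6,2) (4,2,5,6,1) (5,1,4,6,2) (5,2,4,6,1) (6,1,4,5,2) (6,2,4,5,1) — 6.
Logic=period 4: (1,2,5,6,3) (1,3,5,6,2) (2,1,5,6,3) (2,3,5,6,1) (3,1,5,6,2) (3,2,5,6,1) (5,1,2,6,3) (5,1,3,6,2) (5,2,1,6,3) (5,2,3,6,1) (5,3,1,6,2) (5,3,2,6,1) (6,1,2,5,3) (6,1,3,5,2) (6,2,1,5,3) (6,2,3,5,1) (6,3,1,5,2) (6,3,2,5,1) — 18.
Logic=period 5: (1,2,4,6,3) (1,3,4,6,2) (1,4,2,6,3) (1,4,3,6,2) (2,1,4,6,3) (2,3,4,6,1) (2,4,1,6,3) (2,4,3,6,1) (3,1,4,6,2) (3,2,4,6,1) (3,4,1,6,2) (3,4,2,6,1) (4,1,2,6,3) (4,1,3,6,2) (4,2,1,6,3) (4,2,3,6,1) (4,3,1,6,2) (4,3,2,6,1) (6,1,2,4,3) (6,1,3,4,2) (6,2,1,4,3) (6,2,3,4,1) (6,3,1,4,2) (6,3,2,4,1) (6,4,1,2,3) (6,4,1,3,2) (6,4,2,3,1) — 27.
Summing: 6 + 18 + 27 = 51.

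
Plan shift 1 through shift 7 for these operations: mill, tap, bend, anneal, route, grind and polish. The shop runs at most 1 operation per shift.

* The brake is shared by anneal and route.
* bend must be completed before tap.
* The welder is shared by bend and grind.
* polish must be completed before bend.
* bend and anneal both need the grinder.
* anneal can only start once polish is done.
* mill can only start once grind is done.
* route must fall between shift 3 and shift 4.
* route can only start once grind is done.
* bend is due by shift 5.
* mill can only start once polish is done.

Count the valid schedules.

Splitting on mill: it can be shift 3 (4), shift 4 (4), shift 5 (10), shift 6 (15), shift 7 (15). Listing each branch's schedules as (tap, bend, anneal, route, grind, polish) by shift number:
mill=shift 3: (6,5,7,4,1,2) (6,5,7,4,2,1) (7,5,6,4,1,2) (7,5,6,4,2,1) — 4.
mill=shift 4: (6,5,7,3,1,2) (6,5,7,3,2,1) (7,5,6,3,1,2) (7,5,6,3,2,1) — 4.
mill=shift 5: (6,2,7,4,3,1) (6,3,7,4,1,2) (6,3,7,4,2,1) (6,4,7,3,1,2) (6,4,7,3,2,1) (7,2,6,4,3,1) (7,3,6,4,1,2) (7,3,6,4,2,1) (7,4,6,3,1,2) (7,4,6,3,2,1) — 10.
mill=shift 6: (5,2,7,4,3,1) (5,3,7,4,1,2) (5,3,7,4,2,1) (5,4,7,3,1,2) (5,4,7,3,2,1) (7,2,5,4,3,1) (7,3,5,4,1,2) (7,3,5,4,2,1) (7,4,5,3,1,2) (7,4,5,3,2,1) (7,5,2,4,3,1) (7,5,3,4,1,2) (7,5,3,4,2,1) (7,5,4,3,1,2) (7,5,4,3,2,1) — 15.
mill=shift 7: (5,2,6,4,3,1) (5,3,6,4,1,2) (5,3,6,4,2,1) (5,4,6,3,1,2) (5,4,6,3,2,1) (6,2,5,4,3,1) (6,3,5,4,1,2) (6,3,5,4,2,1) (6,4,5,3,1,2) (6,4,5,3,2,1) (6,5,2,4,3,1) (6,5,3,4,1,2) (6,5,3,4,2,1) (6,5,4,3,1,2) (6,5,4,3,2,1) — 15.
Summing: 4 + 4 + 10 + 15 + 15 = 48.

48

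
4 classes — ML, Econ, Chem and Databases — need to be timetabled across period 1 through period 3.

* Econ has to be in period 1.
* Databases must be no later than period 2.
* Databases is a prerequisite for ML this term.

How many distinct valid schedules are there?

Splitting on ML: it can be period 2 (3), period 3 (6). Listing each branch's schedules as (Econ, Chem, Databases) by period number:
ML=period 2: (1,1,1) (1,2,1) (1,3,1) — 3.
ML=period 3: (1,1,1) (1,1,2) (1,2,1) (1,2,2) (1,3,1) (1,3,2) — 6.
Summing: 3 + 6 = 9.

9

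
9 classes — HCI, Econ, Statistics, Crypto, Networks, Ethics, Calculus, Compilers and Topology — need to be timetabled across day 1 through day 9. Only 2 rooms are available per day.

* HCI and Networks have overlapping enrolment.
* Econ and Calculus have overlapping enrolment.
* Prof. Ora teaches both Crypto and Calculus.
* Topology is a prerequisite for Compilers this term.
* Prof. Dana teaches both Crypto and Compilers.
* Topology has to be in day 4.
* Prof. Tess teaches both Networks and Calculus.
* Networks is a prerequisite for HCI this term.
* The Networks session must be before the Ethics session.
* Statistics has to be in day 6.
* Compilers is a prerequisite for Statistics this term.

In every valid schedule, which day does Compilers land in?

day 5

Topology is fixed at day 4 and must come before Compilers, so Compilers is at least day 5.
Statistics is fixed at day 6 and must come after Compilers, so Compilers is at most day 5.
So Compilers must be day 5.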